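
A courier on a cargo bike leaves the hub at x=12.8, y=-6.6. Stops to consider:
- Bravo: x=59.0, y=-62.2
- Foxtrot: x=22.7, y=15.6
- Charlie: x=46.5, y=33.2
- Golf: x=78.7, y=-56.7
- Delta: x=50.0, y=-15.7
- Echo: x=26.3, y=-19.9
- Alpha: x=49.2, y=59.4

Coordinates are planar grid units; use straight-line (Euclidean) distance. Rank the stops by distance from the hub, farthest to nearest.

Golf, Alpha, Bravo, Charlie, Delta, Foxtrot, Echo

Distances from the hub:
Golf x=78.7, y=-56.7: 82.8
Alpha x=49.2, y=59.4: 75.4
Bravo x=59.0, y=-62.2: 72.3
Charlie x=46.5, y=33.2: 52.2
Delta x=50.0, y=-15.7: 38.3
Foxtrot x=22.7, y=15.6: 24.3
Echo x=26.3, y=-19.9: 19.0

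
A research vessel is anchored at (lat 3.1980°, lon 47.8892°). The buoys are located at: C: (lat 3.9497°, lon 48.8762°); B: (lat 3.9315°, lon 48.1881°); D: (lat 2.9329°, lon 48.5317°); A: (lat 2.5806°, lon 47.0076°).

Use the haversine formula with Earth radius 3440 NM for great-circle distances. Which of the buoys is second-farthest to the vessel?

Distance to each, sorted:
C: 74.4 NM
A: 64.6 NM
B: 47.5 NM
D: 41.7 NM
The second-farthest is A at 64.6 NM.

A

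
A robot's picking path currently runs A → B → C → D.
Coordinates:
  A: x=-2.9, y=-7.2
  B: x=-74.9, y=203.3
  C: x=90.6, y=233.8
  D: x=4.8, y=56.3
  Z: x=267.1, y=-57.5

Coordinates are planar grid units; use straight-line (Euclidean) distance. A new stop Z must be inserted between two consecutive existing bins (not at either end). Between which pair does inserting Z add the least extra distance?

between C and D

Added distance for inserting Z between each consecutive pair:
A–B: 482.3
B–C: 602.4
C–D: 429.4
Smallest added distance is 429.4, inserting between C and D.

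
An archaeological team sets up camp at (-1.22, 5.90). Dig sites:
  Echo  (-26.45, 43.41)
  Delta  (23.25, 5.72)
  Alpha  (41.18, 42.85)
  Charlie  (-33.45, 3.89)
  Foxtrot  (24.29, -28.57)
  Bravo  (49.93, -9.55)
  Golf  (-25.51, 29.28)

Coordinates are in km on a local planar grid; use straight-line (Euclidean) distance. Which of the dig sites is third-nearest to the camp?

Distance to each, sorted:
Delta: 24.5 km
Charlie: 32.3 km
Golf: 33.7 km
Foxtrot: 42.9 km
Echo: 45.2 km
Bravo: 53.4 km
Alpha: 56.2 km
The third-nearest is Golf at 33.7 km.

Golf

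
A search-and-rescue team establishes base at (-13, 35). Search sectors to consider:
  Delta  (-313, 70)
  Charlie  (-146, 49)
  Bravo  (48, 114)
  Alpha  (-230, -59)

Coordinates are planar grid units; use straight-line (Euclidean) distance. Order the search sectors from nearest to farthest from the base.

Computing each straight-line distance from (-13, 35):
Bravo (48, 114): 99.8
Charlie (-146, 49): 133.7
Alpha (-230, -59): 236.5
Delta (-313, 70): 302.0

Bravo, Charlie, Alpha, Delta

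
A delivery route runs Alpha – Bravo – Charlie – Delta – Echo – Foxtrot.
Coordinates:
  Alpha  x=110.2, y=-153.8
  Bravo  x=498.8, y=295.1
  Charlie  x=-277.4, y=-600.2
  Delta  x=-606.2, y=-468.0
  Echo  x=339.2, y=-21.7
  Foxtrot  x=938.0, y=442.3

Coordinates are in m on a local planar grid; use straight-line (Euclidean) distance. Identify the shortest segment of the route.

Leg distances:
Alpha→Bravo: 593.7 m
Bravo→Charlie: 1184.9 m
Charlie→Delta: 354.4 m
Delta→Echo: 1045.4 m
Echo→Foxtrot: 757.5 m
The shortest leg is Charlie–Delta at 354.4 m.

Charlie–Delta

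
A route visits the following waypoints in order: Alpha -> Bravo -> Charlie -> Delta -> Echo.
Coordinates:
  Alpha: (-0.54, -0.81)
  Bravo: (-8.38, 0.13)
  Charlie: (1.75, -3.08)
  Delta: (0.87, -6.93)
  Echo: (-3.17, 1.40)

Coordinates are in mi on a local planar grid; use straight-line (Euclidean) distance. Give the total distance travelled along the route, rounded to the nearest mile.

32 mi

Leg distances:
Alpha→Bravo: 7.9 mi  (cumulative 7.9 mi)
Bravo→Charlie: 10.6 mi  (cumulative 18.5 mi)
Charlie→Delta: 3.9 mi  (cumulative 22.5 mi)
Delta→Echo: 9.3 mi  (cumulative 31.7 mi)
Total route length ≈ 32 mi.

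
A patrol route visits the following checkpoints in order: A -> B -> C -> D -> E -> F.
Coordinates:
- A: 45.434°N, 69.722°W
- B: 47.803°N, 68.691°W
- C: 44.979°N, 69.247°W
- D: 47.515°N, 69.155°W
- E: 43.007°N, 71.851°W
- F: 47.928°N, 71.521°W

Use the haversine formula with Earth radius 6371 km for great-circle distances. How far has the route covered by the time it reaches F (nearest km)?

1965 km

Leg distances:
A→B: 274.9 km  (cumulative 274.9 km)
B→C: 316.9 km  (cumulative 591.8 km)
C→D: 282.1 km  (cumulative 873.9 km)
D→E: 543.8 km  (cumulative 1417.7 km)
E→F: 547.8 km  (cumulative 1965.5 km)
Cumulative distance at F ≈ 1965 km.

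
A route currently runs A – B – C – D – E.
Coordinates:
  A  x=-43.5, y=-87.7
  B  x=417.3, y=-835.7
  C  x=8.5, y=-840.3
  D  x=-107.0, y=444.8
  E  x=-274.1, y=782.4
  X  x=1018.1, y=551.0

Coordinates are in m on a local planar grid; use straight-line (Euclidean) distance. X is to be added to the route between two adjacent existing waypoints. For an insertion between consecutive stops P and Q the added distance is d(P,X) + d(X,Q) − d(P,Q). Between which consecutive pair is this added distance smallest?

Added distance for inserting X between each consecutive pair:
A–B: 1871.6 m
B–C: 2821.4 m
C–D: 1558.8 m
D–E: 2066.2 m
Smallest added distance is 1558.8 m, inserting between C and D.

between C and D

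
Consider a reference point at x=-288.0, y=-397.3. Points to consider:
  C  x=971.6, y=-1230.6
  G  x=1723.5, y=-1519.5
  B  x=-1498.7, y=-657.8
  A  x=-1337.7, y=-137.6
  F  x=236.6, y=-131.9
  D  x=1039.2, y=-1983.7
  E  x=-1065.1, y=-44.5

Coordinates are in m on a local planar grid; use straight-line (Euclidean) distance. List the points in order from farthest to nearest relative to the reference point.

Computing each straight-line distance from x=-288.0, y=-397.3:
G x=1723.5, y=-1519.5: 2303.4 m
D x=1039.2, y=-1983.7: 2068.4 m
C x=971.6, y=-1230.6: 1510.3 m
B x=-1498.7, y=-657.8: 1238.4 m
A x=-1337.7, y=-137.6: 1081.3 m
E x=-1065.1, y=-44.5: 853.4 m
F x=236.6, y=-131.9: 587.9 m

G, D, C, B, A, E, F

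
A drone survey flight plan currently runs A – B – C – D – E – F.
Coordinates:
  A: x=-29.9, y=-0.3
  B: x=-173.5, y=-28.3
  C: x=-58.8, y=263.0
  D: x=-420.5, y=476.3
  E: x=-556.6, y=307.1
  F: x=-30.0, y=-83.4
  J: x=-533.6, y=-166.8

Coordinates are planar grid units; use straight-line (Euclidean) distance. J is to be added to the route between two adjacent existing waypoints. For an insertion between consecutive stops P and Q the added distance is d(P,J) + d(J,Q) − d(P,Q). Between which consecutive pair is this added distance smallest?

between E and F

Added distance for inserting J between each consecutive pair:
A–B: 770.0
B–C: 713.2
C–D: 873.5
D–E: 910.3
E–F: 329.3
Smallest added distance is 329.3, inserting between E and F.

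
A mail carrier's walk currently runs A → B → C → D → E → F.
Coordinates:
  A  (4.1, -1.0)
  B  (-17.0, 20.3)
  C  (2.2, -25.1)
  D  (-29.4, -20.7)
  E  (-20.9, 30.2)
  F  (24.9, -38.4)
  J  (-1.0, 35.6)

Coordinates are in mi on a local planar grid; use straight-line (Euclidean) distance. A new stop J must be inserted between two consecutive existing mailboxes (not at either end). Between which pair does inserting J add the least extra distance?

Added distance for inserting J between each consecutive pair:
A–B: 29.1 mi
B–C: 33.6 mi
C–D: 91.9 mi
D–E: 32.1 mi
E–F: 16.5 mi
Smallest added distance is 16.5 mi, inserting between E and F.

between E and F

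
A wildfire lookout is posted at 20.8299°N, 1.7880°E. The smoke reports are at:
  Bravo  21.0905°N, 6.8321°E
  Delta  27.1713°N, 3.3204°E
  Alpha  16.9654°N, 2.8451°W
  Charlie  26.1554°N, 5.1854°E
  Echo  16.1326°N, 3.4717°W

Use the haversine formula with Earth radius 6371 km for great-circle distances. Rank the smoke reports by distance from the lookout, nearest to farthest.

Distances from the lookout:
Bravo 21.0905°N, 6.8321°E: 524.5 km
Alpha 16.9654°N, 2.8451°W: 649.7 km
Charlie 26.1554°N, 5.1854°E: 686.0 km
Delta 27.1713°N, 3.3204°E: 722.1 km
Echo 16.1326°N, 3.4717°W: 761.7 km

Bravo, Alpha, Charlie, Delta, Echo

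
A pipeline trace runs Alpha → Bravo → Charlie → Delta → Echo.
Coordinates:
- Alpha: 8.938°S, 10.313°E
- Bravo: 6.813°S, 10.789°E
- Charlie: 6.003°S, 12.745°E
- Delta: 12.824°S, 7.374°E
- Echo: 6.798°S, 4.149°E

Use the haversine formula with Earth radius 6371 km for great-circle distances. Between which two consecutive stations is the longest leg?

Leg distances:
Alpha→Bravo: 242.0 km
Bravo→Charlie: 234.2 km
Charlie→Delta: 960.2 km
Delta→Echo: 757.4 km
The longest leg is Charlie–Delta at 960.2 km.

Charlie–Delta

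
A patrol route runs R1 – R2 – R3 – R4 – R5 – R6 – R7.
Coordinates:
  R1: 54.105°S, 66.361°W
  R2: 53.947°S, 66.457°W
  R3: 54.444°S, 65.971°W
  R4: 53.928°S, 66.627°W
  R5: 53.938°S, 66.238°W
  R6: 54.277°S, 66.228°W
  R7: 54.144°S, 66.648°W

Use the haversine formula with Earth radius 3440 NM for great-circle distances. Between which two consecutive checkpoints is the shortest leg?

R1–R2

Leg distances:
R1→R2: 10.1 NM
R2→R3: 34.4 NM
R3→R4: 38.6 NM
R4→R5: 13.8 NM
R5→R6: 20.4 NM
R6→R7: 16.8 NM
The shortest leg is R1–R2 at 10.1 NM.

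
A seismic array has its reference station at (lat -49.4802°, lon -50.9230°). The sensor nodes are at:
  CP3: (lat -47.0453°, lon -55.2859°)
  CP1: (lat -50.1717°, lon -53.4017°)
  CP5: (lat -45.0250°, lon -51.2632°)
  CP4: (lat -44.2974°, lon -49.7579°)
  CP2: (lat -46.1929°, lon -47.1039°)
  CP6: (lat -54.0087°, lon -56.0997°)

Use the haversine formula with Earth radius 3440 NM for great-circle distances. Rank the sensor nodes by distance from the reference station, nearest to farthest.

Computing each great-circle distance from (lat -49.4802°, lon -50.9230°):
CP1 (lat -50.1717°, lon -53.4017°): 104.6 NM
CP3 (lat -47.0453°, lon -55.2859°): 227.5 NM
CP2 (lat -46.1929°, lon -47.1039°): 250.2 NM
CP5 (lat -45.0250°, lon -51.2632°): 267.8 NM
CP4 (lat -44.2974°, lon -49.7579°): 314.8 NM
CP6 (lat -54.0087°, lon -56.0997°): 332.9 NM

CP1, CP3, CP2, CP5, CP4, CP6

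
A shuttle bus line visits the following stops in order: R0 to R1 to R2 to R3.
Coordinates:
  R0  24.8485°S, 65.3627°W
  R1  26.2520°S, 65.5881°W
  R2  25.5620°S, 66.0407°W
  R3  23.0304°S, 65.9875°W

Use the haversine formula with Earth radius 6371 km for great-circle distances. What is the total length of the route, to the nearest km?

Leg distances:
R0→R1: 157.7 km  (cumulative 157.7 km)
R1→R2: 89.1 km  (cumulative 246.8 km)
R2→R3: 281.6 km  (cumulative 528.3 km)
Total route length ≈ 528 km.

528 km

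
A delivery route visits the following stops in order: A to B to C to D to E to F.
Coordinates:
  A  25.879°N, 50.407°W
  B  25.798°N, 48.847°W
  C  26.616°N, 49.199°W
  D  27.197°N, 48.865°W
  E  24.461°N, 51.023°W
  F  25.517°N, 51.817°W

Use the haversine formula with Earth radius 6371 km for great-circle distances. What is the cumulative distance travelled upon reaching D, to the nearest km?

326 km

Leg distances:
A→B: 156.4 km  (cumulative 156.4 km)
B→C: 97.5 km  (cumulative 253.9 km)
C→D: 72.6 km  (cumulative 326.5 km)
Cumulative distance at D ≈ 326 km.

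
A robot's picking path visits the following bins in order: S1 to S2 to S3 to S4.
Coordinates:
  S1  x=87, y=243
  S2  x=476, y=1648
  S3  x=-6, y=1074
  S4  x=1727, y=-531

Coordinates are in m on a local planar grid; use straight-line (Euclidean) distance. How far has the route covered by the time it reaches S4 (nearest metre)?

Leg distances:
S1→S2: 1457.9 m  (cumulative 1457.9 m)
S2→S3: 749.5 m  (cumulative 2207.4 m)
S3→S4: 2362.1 m  (cumulative 4569.4 m)
Cumulative distance at S4 ≈ 4569 m.

4569 m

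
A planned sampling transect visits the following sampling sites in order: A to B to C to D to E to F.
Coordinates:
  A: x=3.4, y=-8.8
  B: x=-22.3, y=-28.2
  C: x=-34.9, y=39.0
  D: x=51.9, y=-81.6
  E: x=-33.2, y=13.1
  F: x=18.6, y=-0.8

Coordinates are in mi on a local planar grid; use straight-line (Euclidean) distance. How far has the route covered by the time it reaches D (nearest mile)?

Leg distances:
A→B: 32.2 mi  (cumulative 32.2 mi)
B→C: 68.4 mi  (cumulative 100.6 mi)
C→D: 148.6 mi  (cumulative 249.2 mi)
Cumulative distance at D ≈ 249 mi.

249 mi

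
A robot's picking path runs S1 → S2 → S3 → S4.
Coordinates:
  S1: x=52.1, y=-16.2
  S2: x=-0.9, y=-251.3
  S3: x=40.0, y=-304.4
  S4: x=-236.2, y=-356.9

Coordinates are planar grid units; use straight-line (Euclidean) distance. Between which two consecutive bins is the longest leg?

Leg distances:
S1→S2: 241.0
S2→S3: 67.0
S3→S4: 281.1
The longest leg is S3–S4 at 281.1.

S3–S4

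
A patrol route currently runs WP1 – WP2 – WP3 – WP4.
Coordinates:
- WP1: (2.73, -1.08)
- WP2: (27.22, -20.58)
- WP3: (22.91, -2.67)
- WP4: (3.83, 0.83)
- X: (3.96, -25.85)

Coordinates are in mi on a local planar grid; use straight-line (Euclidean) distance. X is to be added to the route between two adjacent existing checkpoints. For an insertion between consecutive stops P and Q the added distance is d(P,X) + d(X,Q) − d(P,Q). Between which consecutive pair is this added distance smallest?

between WP1 and WP2

Added distance for inserting X between each consecutive pair:
WP1–WP2: 17.3 mi
WP2–WP3: 35.4 mi
WP3–WP4: 37.2 mi
Smallest added distance is 17.3 mi, inserting between WP1 and WP2.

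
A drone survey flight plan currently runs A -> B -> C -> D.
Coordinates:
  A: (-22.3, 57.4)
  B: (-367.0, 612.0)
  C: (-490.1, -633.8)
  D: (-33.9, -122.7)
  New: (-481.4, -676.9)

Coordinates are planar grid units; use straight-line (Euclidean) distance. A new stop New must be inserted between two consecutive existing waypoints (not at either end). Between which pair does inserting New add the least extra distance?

Added distance for inserting New between each consecutive pair:
A–B: 1507.0
B–C: 86.1
C–D: 71.2
Smallest added distance is 71.2, inserting between C and D.

between C and D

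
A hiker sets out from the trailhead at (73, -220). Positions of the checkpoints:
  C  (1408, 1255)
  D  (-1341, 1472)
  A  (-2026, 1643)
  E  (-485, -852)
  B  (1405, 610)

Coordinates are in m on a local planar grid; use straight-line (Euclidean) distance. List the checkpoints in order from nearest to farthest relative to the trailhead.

Distance from the trailhead at (73, -220) to each:
E (-485, -852): 843.1 m
B (1405, 610): 1569.4 m
C (1408, 1255): 1989.4 m
D (-1341, 1472): 2205.1 m
A (-2026, 1643): 2806.5 m

E, B, C, D, A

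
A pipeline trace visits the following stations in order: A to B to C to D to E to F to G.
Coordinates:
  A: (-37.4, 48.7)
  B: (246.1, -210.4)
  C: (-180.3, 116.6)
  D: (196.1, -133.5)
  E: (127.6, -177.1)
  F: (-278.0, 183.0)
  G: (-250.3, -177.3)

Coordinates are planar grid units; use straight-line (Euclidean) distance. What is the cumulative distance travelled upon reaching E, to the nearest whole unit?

Leg distances:
A→B: 384.1  (cumulative 384.1)
B→C: 537.4  (cumulative 921.4)
C→D: 451.9  (cumulative 1373.3)
D→E: 81.2  (cumulative 1454.5)
Cumulative distance at E ≈ 1455.

1455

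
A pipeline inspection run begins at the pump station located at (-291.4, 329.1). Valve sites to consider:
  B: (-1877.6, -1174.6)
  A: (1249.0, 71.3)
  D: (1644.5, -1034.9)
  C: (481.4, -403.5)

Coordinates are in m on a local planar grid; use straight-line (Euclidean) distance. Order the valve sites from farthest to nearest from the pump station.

D, B, A, C

Computing each straight-line distance from (-291.4, 329.1):
D (1644.5, -1034.9): 2368.2 m
B (-1877.6, -1174.6): 2185.7 m
A (1249.0, 71.3): 1561.8 m
C (481.4, -403.5): 1064.9 m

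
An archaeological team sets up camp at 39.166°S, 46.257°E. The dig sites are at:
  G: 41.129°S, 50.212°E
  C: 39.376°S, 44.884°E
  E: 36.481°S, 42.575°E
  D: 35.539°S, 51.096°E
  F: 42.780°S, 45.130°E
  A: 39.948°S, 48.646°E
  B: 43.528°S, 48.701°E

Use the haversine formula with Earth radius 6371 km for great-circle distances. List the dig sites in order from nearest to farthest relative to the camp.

C, A, G, F, E, B, D

Distance from the camp at 39.166°S, 46.257°E to each:
C 39.376°S, 44.884°E: 120.5 km
A 39.948°S, 48.646°E: 222.5 km
G 41.129°S, 50.212°E: 400.7 km
F 42.780°S, 45.130°E: 412.8 km
E 36.481°S, 42.575°E: 440.1 km
B 43.528°S, 48.701°E: 526.1 km
D 35.539°S, 51.096°E: 587.7 km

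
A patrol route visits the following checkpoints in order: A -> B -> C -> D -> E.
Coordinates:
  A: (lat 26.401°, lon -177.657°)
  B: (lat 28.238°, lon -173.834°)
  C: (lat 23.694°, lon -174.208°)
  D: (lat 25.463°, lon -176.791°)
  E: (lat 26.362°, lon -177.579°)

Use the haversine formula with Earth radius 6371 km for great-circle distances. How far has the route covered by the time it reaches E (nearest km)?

1390 km

Leg distances:
A→B: 429.3 km  (cumulative 429.3 km)
B→C: 506.6 km  (cumulative 936.0 km)
C→D: 327.0 km  (cumulative 1263.0 km)
D→E: 127.3 km  (cumulative 1390.2 km)
Cumulative distance at E ≈ 1390 km.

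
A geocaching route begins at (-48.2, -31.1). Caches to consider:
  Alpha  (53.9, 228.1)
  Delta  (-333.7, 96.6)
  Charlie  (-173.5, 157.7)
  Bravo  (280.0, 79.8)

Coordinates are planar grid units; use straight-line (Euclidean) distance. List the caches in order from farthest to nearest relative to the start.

Distances from the start:
Bravo (280.0, 79.8): 346.4
Delta (-333.7, 96.6): 312.8
Alpha (53.9, 228.1): 278.6
Charlie (-173.5, 157.7): 226.6

Bravo, Delta, Alpha, Charlie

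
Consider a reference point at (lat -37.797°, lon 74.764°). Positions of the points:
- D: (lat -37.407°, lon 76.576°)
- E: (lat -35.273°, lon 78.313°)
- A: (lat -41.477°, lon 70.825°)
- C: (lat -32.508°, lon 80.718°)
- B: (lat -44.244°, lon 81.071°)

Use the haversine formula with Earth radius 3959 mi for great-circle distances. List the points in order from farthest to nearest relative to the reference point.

B, C, A, E, D

Distances from the reference point:
B (lat -44.244°, lon 81.071°): 553.3 mi
C (lat -32.508°, lon 80.718°): 496.5 mi
A (lat -41.477°, lon 70.825°): 329.5 mi
E (lat -35.273°, lon 78.313°): 263.1 mi
D (lat -37.407°, lon 76.576°): 102.8 mi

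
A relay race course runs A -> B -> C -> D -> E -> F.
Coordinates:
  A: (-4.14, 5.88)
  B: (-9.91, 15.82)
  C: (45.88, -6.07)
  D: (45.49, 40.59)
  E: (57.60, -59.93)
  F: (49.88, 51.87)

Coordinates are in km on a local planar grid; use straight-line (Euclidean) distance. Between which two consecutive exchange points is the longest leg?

E–F

Leg distances:
A→B: 11.5 km
B→C: 59.9 km
C→D: 46.7 km
D→E: 101.2 km
E→F: 112.1 km
The longest leg is E–F at 112.1 km.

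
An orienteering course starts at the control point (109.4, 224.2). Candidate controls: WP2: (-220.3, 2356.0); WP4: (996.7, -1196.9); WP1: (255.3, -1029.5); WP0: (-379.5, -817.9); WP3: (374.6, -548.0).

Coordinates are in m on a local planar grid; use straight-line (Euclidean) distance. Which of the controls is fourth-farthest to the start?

Distance to each, sorted:
WP2: 2157.1 m
WP4: 1675.4 m
WP1: 1262.2 m
WP0: 1151.1 m
WP3: 816.5 m
The fourth-farthest is WP0 at 1151.1 m.

WP0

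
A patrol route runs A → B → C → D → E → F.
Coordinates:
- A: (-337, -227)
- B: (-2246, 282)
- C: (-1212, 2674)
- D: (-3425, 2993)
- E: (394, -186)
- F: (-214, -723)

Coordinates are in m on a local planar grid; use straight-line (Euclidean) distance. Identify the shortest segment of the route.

Leg distances:
A→B: 1975.7 m
B→C: 2605.9 m
C→D: 2235.9 m
D→E: 4969.0 m
E→F: 811.2 m
The shortest leg is E–F at 811.2 m.

E–F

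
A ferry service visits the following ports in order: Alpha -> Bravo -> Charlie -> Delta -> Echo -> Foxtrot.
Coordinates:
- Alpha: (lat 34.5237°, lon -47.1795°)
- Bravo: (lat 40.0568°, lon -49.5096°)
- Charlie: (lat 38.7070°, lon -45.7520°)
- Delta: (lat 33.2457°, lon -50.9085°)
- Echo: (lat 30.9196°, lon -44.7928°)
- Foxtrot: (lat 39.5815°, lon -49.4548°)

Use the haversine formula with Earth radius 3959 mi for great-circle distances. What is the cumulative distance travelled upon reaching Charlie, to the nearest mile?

624 mi

Leg distances:
Alpha→Bravo: 403.2 mi  (cumulative 403.2 mi)
Bravo→Charlie: 221.3 mi  (cumulative 624.4 mi)
Cumulative distance at Charlie ≈ 624 mi.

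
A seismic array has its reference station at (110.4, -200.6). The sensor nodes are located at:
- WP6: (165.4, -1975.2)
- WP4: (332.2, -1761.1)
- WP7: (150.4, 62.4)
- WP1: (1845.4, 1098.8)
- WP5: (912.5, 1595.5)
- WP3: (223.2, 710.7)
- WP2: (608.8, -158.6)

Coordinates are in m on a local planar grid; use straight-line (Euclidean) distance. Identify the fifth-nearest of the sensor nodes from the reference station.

WP6

Distance to each, sorted:
WP7: 266.0 m
WP2: 500.2 m
WP3: 918.3 m
WP4: 1576.2 m
WP6: 1775.5 m
WP5: 1967.1 m
WP1: 2167.6 m
The fifth-nearest is WP6 at 1775.5 m.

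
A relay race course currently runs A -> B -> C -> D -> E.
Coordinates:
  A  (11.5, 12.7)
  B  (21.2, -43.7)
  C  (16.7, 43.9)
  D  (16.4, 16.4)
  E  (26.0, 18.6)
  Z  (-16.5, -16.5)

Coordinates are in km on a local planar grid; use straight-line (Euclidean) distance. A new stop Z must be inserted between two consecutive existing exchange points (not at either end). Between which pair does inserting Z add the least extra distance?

between B and C

Added distance for inserting Z between each consecutive pair:
A–B: 29.7 km
B–C: 27.7 km
C–D: 87.9 km
D–E: 91.8 km
Smallest added distance is 27.7 km, inserting between B and C.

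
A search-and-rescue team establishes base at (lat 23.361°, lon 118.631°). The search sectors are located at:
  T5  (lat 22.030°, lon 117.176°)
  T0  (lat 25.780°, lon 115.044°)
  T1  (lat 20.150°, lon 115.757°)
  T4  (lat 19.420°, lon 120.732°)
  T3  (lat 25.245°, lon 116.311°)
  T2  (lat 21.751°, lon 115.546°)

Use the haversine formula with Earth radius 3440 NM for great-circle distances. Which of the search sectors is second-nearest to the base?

Distances from the base ((lat 23.361°, lon 118.631°)):
T5: 113.5 NM
T3: 170.0 NM
T2: 196.5 NM
T0: 243.8 NM
T1: 250.7 NM
T4: 264.1 NM
The second-nearest is T3 at 170.0 NM.

T3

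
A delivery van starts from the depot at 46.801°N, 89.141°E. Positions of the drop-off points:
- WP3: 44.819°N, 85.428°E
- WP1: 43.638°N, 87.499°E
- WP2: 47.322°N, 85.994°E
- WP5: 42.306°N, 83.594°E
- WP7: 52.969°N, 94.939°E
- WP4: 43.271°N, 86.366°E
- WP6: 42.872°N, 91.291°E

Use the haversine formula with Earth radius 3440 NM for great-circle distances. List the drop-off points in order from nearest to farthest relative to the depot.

Distances from the depot:
WP2 47.322°N, 85.994°E: 132.4 NM
WP3 44.819°N, 85.428°E: 195.7 NM
WP1 43.638°N, 87.499°E: 202.2 NM
WP4 43.271°N, 86.366°E: 242.4 NM
WP6 42.872°N, 91.291°E: 253.0 NM
WP5 42.306°N, 83.594°E: 359.2 NM
WP7 52.969°N, 94.939°E: 432.6 NM

WP2, WP3, WP1, WP4, WP6, WP5, WP7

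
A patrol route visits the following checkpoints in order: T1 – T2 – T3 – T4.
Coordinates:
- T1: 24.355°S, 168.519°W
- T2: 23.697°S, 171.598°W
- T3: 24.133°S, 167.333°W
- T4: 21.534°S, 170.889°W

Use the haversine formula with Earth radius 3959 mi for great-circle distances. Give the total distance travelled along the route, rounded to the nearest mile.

760 mi

Leg distances:
T1→T2: 199.6 mi  (cumulative 199.6 mi)
T2→T3: 271.1 mi  (cumulative 470.6 mi)
T3→T4: 289.0 mi  (cumulative 759.6 mi)
Total route length ≈ 760 mi.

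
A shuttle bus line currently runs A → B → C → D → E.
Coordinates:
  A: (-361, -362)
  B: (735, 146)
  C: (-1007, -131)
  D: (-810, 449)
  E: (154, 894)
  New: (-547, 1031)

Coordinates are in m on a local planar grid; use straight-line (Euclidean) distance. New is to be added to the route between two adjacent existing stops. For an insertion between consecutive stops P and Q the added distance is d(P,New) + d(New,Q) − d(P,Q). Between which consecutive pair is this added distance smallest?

Added distance for inserting New between each consecutive pair:
A–B: 1755.2 m
B–C: 1043.7 m
C–D: 1275.9 m
D–E: 291.2 m
Smallest added distance is 291.2 m, inserting between D and E.

between D and E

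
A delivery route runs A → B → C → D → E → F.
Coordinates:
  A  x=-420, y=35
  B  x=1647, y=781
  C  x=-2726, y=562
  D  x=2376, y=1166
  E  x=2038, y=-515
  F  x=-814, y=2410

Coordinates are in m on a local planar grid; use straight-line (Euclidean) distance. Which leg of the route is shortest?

Leg distances:
A→B: 2197.5 m
B→C: 4378.5 m
C→D: 5137.6 m
D→E: 1714.6 m
E→F: 4085.3 m
The shortest leg is D–E at 1714.6 m.

D–E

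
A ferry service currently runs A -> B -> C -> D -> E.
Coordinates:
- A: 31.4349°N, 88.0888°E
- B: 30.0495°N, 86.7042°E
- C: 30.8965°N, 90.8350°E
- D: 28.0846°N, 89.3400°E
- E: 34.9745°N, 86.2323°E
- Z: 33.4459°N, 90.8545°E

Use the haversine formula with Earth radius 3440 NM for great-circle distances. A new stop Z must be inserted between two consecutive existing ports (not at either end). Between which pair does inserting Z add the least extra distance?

between D and E

Added distance for inserting Z between each consecutive pair:
A–B: 369.3 NM
B–C: 227.4 NM
C–D: 298.3 NM
D–E: 135.2 NM
Smallest added distance is 135.2 NM, inserting between D and E.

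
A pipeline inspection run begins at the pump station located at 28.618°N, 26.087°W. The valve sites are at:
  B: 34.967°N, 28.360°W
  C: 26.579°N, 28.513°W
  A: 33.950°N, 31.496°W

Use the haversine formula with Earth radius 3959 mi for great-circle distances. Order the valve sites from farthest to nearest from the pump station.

Distances from the pump station:
A 33.950°N, 31.496°W: 487.4 mi
B 34.967°N, 28.360°W: 458.5 mi
C 26.579°N, 28.513°W: 204.7 mi

A, B, C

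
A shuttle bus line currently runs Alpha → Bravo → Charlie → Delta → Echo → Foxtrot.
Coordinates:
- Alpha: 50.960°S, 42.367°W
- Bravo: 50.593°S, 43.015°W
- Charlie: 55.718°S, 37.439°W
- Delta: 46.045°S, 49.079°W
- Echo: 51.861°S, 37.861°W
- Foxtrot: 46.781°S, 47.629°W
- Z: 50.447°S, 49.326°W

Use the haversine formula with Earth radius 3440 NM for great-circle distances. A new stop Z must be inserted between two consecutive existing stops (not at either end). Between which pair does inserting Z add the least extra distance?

between Charlie and Delta

Added distance for inserting Z between each consecutive pair:
Alpha–Bravo: 474.3 NM
Bravo–Charlie: 405.5 NM
Charlie–Delta: 69.0 NM
Delta–Echo: 141.5 NM
Echo–Foxtrot: 181.4 NM
Smallest added distance is 69.0 NM, inserting between Charlie and Delta.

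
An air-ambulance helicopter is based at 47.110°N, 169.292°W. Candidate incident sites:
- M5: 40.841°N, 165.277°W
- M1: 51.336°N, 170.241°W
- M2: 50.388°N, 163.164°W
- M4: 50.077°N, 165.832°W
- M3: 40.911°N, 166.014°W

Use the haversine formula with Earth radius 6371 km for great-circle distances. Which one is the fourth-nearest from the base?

Distance to each, sorted:
M4: 416.5 km
M1: 474.9 km
M2: 578.2 km
M3: 737.3 km
M5: 767.3 km
The fourth-nearest is M3 at 737.3 km.

M3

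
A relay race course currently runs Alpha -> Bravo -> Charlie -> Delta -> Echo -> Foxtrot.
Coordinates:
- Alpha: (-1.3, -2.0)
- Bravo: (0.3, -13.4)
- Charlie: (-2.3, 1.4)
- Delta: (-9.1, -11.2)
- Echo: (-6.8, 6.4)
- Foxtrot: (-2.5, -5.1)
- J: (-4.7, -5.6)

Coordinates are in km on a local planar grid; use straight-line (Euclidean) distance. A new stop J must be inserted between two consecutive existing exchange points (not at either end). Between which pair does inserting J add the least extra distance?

Added distance for inserting J between each consecutive pair:
Alpha–Bravo: 2.7 km
Bravo–Charlie: 1.6 km
Charlie–Delta: 0.2 km
Delta–Echo: 1.6 km
Echo–Foxtrot: 2.2 km
Smallest added distance is 0.2 km, inserting between Charlie and Delta.

between Charlie and Delta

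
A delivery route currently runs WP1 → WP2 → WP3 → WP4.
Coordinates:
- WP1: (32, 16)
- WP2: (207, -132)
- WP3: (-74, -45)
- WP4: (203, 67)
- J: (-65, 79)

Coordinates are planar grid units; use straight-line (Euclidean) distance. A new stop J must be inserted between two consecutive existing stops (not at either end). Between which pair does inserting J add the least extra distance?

between WP3 and WP4

Added distance for inserting J between each consecutive pair:
WP1–WP2: 230.7
WP2–WP3: 174.4
WP3–WP4: 93.8
Smallest added distance is 93.8, inserting between WP3 and WP4.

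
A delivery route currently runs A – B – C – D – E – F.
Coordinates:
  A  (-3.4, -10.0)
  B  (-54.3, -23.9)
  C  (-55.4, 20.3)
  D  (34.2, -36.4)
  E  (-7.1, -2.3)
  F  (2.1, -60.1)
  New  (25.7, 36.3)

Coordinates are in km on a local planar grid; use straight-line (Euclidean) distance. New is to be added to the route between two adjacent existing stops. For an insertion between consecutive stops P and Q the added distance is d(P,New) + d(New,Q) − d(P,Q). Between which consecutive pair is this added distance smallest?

between C and D

Added distance for inserting New between each consecutive pair:
A–B: 102.0 km
B–C: 138.6 km
C–D: 49.8 km
D–E: 70.3 km
E–F: 91.4 km
Smallest added distance is 49.8 km, inserting between C and D.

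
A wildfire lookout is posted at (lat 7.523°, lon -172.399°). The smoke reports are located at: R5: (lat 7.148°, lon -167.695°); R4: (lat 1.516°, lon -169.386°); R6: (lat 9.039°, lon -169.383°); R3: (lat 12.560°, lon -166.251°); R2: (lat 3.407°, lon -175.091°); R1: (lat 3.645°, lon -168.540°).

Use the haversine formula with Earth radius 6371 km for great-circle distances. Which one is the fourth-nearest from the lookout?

Distances from the lookout ((lat 7.523°, lon -172.399°)):
R6: 372.2 km
R5: 520.4 km
R2: 546.1 km
R1: 606.8 km
R4: 746.7 km
R3: 875.5 km
The fourth-nearest is R1 at 606.8 km.

R1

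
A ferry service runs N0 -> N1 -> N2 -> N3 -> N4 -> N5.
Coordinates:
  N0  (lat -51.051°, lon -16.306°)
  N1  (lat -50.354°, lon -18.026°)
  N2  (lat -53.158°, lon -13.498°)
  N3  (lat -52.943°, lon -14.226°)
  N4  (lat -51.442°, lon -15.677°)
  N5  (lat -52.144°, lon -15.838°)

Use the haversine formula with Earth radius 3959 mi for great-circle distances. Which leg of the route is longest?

Leg distances:
N0→N1: 89.4 mi
N1→N2: 273.8 mi
N2→N3: 33.7 mi
N3→N4: 120.6 mi
N4→N5: 49.0 mi
The longest leg is N1–N2 at 273.8 mi.

N1–N2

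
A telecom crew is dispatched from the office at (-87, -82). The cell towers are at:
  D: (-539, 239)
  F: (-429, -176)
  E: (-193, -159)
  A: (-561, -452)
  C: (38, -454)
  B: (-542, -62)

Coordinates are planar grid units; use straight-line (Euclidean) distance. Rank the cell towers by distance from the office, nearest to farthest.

Computing each straight-line distance from (-87, -82):
E (-193, -159): 131.0
F (-429, -176): 354.7
C (38, -454): 392.4
B (-542, -62): 455.4
D (-539, 239): 554.4
A (-561, -452): 601.3

E, F, C, B, D, A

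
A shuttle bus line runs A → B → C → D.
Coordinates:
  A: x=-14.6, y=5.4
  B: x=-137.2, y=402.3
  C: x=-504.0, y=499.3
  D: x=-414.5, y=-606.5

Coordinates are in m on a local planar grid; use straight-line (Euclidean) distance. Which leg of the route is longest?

C–D

Leg distances:
A→B: 415.4 m
B→C: 379.4 m
C→D: 1109.4 m
The longest leg is C–D at 1109.4 m.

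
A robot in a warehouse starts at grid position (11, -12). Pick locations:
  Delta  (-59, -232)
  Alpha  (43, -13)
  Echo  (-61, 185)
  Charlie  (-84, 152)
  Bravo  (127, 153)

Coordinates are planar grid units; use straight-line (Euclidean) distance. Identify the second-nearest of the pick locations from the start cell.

Charlie

Distance to each, sorted:
Alpha: 32.0
Charlie: 189.5
Bravo: 201.7
Echo: 209.7
Delta: 230.9
The second-nearest is Charlie at 189.5.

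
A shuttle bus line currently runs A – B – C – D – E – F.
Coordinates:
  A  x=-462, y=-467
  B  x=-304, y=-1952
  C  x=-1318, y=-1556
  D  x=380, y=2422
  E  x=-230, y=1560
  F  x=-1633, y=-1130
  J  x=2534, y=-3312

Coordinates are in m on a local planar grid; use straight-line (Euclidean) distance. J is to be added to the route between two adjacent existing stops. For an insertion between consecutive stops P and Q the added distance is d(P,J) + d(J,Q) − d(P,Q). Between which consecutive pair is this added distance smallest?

Added distance for inserting J between each consecutive pair:
A–B: 5785.2 m
B–C: 6291.8 m
C–D: 6033.4 m
D–E: 10670.7 m
E–F: 7271.3 m
Smallest added distance is 5785.2 m, inserting between A and B.

between A and B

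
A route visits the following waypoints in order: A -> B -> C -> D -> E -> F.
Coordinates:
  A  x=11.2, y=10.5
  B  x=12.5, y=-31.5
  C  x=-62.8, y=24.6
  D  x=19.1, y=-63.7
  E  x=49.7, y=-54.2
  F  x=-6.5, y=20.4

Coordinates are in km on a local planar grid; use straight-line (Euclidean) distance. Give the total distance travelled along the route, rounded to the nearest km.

Leg distances:
A→B: 42.0 km  (cumulative 42.0 km)
B→C: 93.9 km  (cumulative 135.9 km)
C→D: 120.4 km  (cumulative 256.4 km)
D→E: 32.0 km  (cumulative 288.4 km)
E→F: 93.4 km  (cumulative 381.8 km)
Total route length ≈ 382 km.

382 km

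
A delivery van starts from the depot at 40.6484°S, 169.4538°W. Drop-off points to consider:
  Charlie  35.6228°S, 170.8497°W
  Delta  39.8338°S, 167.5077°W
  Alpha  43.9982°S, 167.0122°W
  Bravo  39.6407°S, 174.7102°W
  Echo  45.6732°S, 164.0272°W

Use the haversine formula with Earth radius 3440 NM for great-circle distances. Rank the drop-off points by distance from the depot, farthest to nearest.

Echo, Charlie, Bravo, Alpha, Delta

Distance from the depot at 40.6484°S, 169.4538°W to each:
Echo 45.6732°S, 164.0272°W: 383.9 NM
Charlie 35.6228°S, 170.8497°W: 308.8 NM
Bravo 39.6407°S, 174.7102°W: 248.7 NM
Alpha 43.9982°S, 167.0122°W: 228.4 NM
Delta 39.8338°S, 167.5077°W: 101.7 NM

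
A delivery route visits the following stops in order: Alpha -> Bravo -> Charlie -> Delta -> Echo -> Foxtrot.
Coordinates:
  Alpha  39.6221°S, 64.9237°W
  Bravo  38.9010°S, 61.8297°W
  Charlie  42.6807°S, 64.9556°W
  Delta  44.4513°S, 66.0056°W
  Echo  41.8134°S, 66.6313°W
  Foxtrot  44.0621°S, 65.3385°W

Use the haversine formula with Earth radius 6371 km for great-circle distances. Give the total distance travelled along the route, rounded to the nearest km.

Leg distances:
Alpha→Bravo: 278.2 km  (cumulative 278.2 km)
Bravo→Charlie: 495.8 km  (cumulative 773.9 km)
Charlie→Delta: 214.3 km  (cumulative 988.2 km)
Delta→Echo: 297.7 km  (cumulative 1285.9 km)
Echo→Foxtrot: 271.3 km  (cumulative 1557.2 km)
Total route length ≈ 1557 km.

1557 km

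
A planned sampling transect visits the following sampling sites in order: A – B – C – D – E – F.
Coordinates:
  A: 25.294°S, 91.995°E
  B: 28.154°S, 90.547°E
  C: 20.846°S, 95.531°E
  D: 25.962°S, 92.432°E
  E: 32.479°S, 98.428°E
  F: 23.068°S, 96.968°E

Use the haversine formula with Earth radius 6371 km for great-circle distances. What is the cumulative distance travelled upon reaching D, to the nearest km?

Leg distances:
A→B: 349.0 km  (cumulative 349.0 km)
B→C: 956.1 km  (cumulative 1305.1 km)
C→D: 650.8 km  (cumulative 1955.9 km)
Cumulative distance at D ≈ 1956 km.

1956 km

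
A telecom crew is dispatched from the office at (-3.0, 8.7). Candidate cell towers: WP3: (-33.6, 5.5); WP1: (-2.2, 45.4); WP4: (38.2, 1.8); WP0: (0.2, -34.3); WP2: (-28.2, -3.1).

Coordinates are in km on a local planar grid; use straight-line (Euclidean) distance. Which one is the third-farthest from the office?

Distance to each, sorted:
WP0: 43.1 km
WP4: 41.8 km
WP1: 36.7 km
WP3: 30.8 km
WP2: 27.8 km
The third-farthest is WP1 at 36.7 km.

WP1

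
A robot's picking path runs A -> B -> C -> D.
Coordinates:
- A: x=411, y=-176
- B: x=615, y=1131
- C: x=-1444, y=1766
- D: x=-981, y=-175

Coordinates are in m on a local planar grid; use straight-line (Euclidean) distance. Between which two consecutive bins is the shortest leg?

A–B

Leg distances:
A→B: 1322.8 m
B→C: 2154.7 m
C→D: 1995.5 m
The shortest leg is A–B at 1322.8 m.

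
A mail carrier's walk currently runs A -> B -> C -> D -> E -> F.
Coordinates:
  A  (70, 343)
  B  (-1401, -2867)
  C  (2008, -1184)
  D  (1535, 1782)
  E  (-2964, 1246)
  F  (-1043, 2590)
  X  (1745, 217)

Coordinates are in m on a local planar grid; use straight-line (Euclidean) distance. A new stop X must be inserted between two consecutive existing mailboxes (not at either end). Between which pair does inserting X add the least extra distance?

Added distance for inserting X between each consecutive pair:
A–B: 2554.2 m
B–C: 2029.2 m
C–D: 1.0 m
D–E: 1868.3 m
E–F: 6136.8 m
Smallest added distance is 1.0 m, inserting between C and D.

between C and D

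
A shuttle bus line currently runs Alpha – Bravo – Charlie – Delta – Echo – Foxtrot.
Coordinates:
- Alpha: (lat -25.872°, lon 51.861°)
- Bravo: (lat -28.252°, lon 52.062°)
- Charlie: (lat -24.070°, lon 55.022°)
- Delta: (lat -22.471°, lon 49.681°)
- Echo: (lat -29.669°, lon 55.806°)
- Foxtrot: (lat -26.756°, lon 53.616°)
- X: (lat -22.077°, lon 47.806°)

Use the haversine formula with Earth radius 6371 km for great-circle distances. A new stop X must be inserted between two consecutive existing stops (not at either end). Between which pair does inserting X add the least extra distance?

Added distance for inserting X between each consecutive pair:
Alpha–Bravo: 1133.4 km
Bravo–Charlie: 1028.8 km
Charlie–Delta: 394.7 km
Delta–Echo: 353.4 km
Echo–Foxtrot: 1559.1 km
Smallest added distance is 353.4 km, inserting between Delta and Echo.

between Delta and Echo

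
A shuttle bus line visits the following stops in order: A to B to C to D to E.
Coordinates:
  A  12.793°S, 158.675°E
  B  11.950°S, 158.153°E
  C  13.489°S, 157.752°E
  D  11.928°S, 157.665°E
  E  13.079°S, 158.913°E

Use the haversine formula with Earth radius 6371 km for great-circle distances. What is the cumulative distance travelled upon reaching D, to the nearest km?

460 km

Leg distances:
A→B: 109.5 km  (cumulative 109.5 km)
B→C: 176.6 km  (cumulative 286.1 km)
C→D: 173.8 km  (cumulative 460.0 km)
Cumulative distance at D ≈ 460 km.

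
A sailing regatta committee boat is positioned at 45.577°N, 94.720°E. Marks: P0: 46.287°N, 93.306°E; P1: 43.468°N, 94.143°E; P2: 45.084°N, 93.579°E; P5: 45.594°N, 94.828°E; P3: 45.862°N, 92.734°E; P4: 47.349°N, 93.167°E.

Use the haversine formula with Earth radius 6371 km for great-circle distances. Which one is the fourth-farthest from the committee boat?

Distance to each, sorted:
P1: 238.9 km
P4: 230.1 km
P3: 157.4 km
P0: 134.9 km
P2: 104.7 km
P5: 8.6 km
The fourth-farthest is P0 at 134.9 km.

P0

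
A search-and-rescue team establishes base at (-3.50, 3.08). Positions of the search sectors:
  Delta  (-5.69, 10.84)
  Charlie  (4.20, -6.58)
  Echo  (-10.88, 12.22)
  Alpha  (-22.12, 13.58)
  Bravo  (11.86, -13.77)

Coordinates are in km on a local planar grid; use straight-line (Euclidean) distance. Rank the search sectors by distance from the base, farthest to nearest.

Bravo, Alpha, Charlie, Echo, Delta

Distances from the base:
Bravo (11.86, -13.77): 22.8 km
Alpha (-22.12, 13.58): 21.4 km
Charlie (4.20, -6.58): 12.4 km
Echo (-10.88, 12.22): 11.7 km
Delta (-5.69, 10.84): 8.1 km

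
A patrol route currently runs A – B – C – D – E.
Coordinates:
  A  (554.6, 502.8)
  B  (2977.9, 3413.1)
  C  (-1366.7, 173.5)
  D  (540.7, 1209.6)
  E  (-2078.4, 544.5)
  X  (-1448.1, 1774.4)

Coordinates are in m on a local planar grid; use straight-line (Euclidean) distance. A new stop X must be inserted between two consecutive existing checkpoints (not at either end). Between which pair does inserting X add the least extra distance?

Added distance for inserting X between each consecutive pair:
A–B: 3304.8 m
B–C: 903.1 m
C–D: 1499.8 m
D–E: 747.2 m
Smallest added distance is 747.2 m, inserting between D and E.

between D and E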